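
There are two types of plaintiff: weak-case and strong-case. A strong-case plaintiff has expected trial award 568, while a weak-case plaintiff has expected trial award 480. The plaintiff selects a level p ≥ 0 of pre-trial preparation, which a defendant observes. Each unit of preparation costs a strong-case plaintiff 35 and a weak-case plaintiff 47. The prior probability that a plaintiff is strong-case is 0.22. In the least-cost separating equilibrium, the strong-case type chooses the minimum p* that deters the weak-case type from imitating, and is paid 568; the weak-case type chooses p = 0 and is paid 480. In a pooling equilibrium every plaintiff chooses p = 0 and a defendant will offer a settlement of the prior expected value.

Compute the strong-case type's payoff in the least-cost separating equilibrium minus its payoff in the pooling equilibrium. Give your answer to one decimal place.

3.1

Least-cost separating signal: p* solves 480 = 568 − 47·p*, so p* = (568 − 480)/47 ≈ 1.8723.
Strong-case type's separating payoff: 568 − 35 × p* = 568 − 35 × (568 − 480)/47 = 568 − 3080/47 ≈ 502.468.
Pooling payoff: 0.22 × 568 + 0.78 × 480 = 499.36.
Difference: 502.468 − 499.36 = 3.108, i.e. 3.1 to one decimal place.
The strong-case type prefers to separate.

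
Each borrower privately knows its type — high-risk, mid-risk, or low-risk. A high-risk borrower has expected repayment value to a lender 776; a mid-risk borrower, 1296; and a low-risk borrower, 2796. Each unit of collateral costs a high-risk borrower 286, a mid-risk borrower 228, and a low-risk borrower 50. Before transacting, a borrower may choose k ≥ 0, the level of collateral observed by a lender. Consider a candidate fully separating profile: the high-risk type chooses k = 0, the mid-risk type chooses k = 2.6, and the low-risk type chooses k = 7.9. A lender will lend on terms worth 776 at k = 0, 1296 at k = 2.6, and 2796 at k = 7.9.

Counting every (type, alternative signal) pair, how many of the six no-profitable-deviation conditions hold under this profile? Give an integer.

4

High-risk (own payoff 776): to k=2.6 gives 1296 − 286×2.6 = 552.4 → no gain ✓; to k=7.9 gives 2796 − 286×7.9 = 536.6 → no gain ✓.
Low-risk (own payoff 2796 − 50×7.9 = 2401): to k=0 gives 776 → no gain ✓; to k=2.6 gives 1296 − 50×2.6 = 1166 → no gain ✓.
Mid-risk (own payoff 1296 − 228×2.6 = 703.2): to k=0 gives 776 → profitable ✗; to k=7.9 gives 2796 − 228×7.9 = 994.8 → profitable ✗.
4 of the 6 constraints hold; not an equilibrium.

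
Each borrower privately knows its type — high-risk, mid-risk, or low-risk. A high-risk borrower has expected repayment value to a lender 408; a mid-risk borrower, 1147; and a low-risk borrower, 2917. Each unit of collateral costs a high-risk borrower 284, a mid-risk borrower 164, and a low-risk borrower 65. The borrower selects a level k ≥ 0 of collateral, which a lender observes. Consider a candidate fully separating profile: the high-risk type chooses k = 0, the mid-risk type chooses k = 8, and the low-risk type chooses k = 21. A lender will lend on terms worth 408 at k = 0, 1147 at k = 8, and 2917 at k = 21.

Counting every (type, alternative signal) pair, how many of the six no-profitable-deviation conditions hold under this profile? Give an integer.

5

Low-risk (own payoff 2917 − 65×21 = 1552): to k=0 gives 408 → no gain ✓; to k=8 gives 1147 − 65×8 = 627 → no gain ✓.
High-risk (own payoff 408): to k=8 gives 1147 − 284×8 = -1125 → no gain ✓; to k=21 gives 2917 − 284×21 = -3047 → no gain ✓.
Mid-risk (own payoff 1147 − 164×8 = -165): to k=0 gives 408 → profitable ✗; to k=21 gives 2917 − 164×21 = -527 → no gain ✓.
5 of the 6 constraints hold; not an equilibrium.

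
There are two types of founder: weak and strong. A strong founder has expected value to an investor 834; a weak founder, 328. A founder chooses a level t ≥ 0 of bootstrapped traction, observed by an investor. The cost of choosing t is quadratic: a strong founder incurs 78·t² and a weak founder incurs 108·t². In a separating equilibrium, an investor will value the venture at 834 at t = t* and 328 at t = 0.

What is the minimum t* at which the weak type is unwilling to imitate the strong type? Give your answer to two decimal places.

2.16

The weak type at t = 0 receives 328; imitating at t* yields 834 − 108·t*².
Indifference: 328 = 834 − 108·t*², so t*² = (834 − 328) / 108 ≈ 4.6852.
t* = √4.6852 ≈ 2.16.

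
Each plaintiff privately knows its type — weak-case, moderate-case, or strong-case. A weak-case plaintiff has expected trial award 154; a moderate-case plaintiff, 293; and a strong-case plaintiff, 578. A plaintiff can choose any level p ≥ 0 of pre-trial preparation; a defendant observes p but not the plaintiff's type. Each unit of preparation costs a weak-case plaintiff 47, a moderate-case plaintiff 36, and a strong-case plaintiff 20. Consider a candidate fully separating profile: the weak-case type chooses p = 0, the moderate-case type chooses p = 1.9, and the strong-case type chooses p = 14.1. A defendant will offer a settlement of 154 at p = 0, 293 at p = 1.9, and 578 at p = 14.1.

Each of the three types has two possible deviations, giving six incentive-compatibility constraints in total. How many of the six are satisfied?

5

Moderate-case (own payoff 293 − 36×1.9 = 224.6): to p=0 gives 154 → no gain ✓; to p=14.1 gives 578 − 36×14.1 = 70.4 → no gain ✓.
Strong-case (own payoff 578 − 20×14.1 = 296): to p=0 gives 154 → no gain ✓; to p=1.9 gives 293 − 20×1.9 = 255 → no gain ✓.
Weak-case (own payoff 154): to p=1.9 gives 293 − 47×1.9 = 203.7 → profitable ✗; to p=14.1 gives 578 − 47×14.1 = -84.7 → no gain ✓.
5 of the 6 constraints hold; not an equilibrium.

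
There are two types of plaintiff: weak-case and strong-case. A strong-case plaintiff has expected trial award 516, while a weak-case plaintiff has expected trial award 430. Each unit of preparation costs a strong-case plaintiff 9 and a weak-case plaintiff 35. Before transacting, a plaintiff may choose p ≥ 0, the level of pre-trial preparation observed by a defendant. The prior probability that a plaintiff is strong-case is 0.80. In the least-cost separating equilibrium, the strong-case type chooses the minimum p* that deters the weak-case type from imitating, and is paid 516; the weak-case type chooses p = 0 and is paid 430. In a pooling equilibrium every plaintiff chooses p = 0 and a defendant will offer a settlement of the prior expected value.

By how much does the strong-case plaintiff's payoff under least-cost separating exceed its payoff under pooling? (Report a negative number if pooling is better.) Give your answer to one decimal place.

Least-cost separating signal: p* solves 430 = 516 − 35·p*, so p* = (516 − 430)/35 ≈ 2.4571.
Strong-case type's separating payoff: 516 − 9 × p* = 516 − 9 × (516 − 430)/35 = 516 − 774/35 ≈ 493.886.
Pooling payoff: 0.80 × 516 + 0.20 × 430 = 498.8.
Difference: 493.886 − 498.8 = -4.914, i.e. -4.9 to one decimal place.
The strong-case type would prefer the pooling outcome.

-4.9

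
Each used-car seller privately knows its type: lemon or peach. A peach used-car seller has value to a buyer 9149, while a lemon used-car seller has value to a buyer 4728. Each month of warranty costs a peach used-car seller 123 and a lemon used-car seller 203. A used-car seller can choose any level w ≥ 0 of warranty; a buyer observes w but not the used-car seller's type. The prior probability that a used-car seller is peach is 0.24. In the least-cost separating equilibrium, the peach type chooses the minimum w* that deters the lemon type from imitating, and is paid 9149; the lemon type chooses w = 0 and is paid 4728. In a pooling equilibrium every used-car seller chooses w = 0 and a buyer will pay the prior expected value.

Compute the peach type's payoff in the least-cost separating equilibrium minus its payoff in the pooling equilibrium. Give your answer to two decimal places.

681.23

Least-cost separating signal: w* solves 4728 = 9149 − 203·w*, so w* = (9149 − 4728)/203 ≈ 21.7783.
Peach type's separating payoff: 9149 − 123 × w* = 9149 − 123 × (9149 − 4728)/203 = 9149 − 543783/203 ≈ 6470.2660.
Pooling payoff: 0.24 × 9149 + 0.76 × 4728 = 5789.04.
Difference: 6470.2660 − 5789.04 = 681.226, i.e. 681.23 to two decimal places.
The peach type prefers to separate.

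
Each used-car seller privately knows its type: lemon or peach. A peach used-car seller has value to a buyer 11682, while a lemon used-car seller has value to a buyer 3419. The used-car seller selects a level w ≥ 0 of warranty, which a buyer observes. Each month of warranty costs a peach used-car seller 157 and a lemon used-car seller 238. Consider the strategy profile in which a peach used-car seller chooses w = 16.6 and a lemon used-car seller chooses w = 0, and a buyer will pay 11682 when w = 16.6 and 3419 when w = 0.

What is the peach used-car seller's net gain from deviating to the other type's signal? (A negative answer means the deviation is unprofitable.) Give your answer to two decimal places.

Playing w = 16.6 the peach used-car seller receives 11682 − 157 × 16.6 = 9075.8.
Deviating to w = 0 yields 3419 instead.
Gain from deviating: 3419 − 9075.8 = -5656.80.
The gain is negative, so the peach type's incentive-compatibility constraint is satisfied.

-5656.80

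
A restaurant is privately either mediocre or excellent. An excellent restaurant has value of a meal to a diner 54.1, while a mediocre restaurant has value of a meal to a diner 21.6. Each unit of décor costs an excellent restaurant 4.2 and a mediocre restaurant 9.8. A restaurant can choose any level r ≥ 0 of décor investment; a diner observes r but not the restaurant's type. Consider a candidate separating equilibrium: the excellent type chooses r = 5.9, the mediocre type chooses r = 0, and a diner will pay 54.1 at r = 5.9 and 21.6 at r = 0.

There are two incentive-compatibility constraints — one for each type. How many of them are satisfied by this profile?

Mediocre type: stay at 0 → 21.6; mimic → 54.1 − 9.8 × 5.9 = -3.72. IC holds (21.6 ≥ -3.72).
Excellent type: signal → 54.1 − 4.2 × 5.9 = 29.32; deviate to 0 → 21.6. IC holds (29.32 ≥ 21.6).
2 of 2 constraints hold, so this is a separating equilibrium.

2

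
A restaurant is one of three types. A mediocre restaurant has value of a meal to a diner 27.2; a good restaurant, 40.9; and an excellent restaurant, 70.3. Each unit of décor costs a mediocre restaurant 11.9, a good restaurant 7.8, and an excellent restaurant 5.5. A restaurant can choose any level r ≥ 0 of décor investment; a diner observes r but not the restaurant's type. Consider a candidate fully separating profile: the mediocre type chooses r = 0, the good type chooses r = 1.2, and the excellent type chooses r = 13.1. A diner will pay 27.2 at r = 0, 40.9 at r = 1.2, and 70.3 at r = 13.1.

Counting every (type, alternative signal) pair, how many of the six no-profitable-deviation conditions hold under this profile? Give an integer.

Good (own payoff 40.9 − 7.8×1.2 = 31.54): to r=0 gives 27.2 → no gain ✓; to r=13.1 gives 70.3 − 7.8×13.1 = -31.88 → no gain ✓.
Excellent (own payoff 70.3 − 5.5×13.1 = -1.75): to r=0 gives 27.2 → profitable ✗; to r=1.2 gives 40.9 − 5.5×1.2 = 34.3 → profitable ✗.
Mediocre (own payoff 27.2): to r=1.2 gives 40.9 − 11.9×1.2 = 26.62 → no gain ✓; to r=13.1 gives 70.3 − 11.9×13.1 = -85.59 → no gain ✓.
4 of the 6 constraints hold; not an equilibrium.

4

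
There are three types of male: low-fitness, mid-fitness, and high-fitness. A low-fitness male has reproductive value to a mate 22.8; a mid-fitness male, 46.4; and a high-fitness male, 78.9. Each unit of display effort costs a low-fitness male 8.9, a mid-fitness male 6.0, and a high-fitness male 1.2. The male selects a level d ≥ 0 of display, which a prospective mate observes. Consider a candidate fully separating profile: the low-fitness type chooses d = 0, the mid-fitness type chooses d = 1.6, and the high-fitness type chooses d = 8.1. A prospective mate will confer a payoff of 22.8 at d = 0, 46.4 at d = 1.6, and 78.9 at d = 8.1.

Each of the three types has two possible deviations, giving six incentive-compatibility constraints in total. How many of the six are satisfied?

5

High-fitness (own payoff 78.9 − 1.2×8.1 = 69.18): to d=0 gives 22.8 → no gain ✓; to d=1.6 gives 46.4 − 1.2×1.6 = 44.48 → no gain ✓.
Mid-fitness (own payoff 46.4 − 6.0×1.6 = 36.8): to d=0 gives 22.8 → no gain ✓; to d=8.1 gives 78.9 − 6.0×8.1 = 30.3 → no gain ✓.
Low-fitness (own payoff 22.8): to d=1.6 gives 46.4 − 8.9×1.6 = 32.16 → profitable ✗; to d=8.1 gives 78.9 − 8.9×8.1 = 6.81 → no gain ✓.
5 of the 6 constraints hold; not an equilibrium.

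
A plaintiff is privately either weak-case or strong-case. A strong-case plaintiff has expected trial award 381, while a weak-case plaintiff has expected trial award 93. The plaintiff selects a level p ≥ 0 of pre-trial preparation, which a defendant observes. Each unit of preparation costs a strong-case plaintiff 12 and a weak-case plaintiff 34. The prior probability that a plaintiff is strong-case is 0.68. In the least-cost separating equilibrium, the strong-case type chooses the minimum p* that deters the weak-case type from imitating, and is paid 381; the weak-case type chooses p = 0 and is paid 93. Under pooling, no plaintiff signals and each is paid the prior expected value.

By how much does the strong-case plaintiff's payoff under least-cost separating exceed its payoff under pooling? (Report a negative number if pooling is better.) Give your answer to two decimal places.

-9.49

Least-cost separating signal: p* solves 93 = 381 − 34·p*, so p* = (381 − 93)/34 ≈ 8.4706.
Strong-case type's separating payoff: 381 − 12 × p* = 381 − 12 × (381 − 93)/34 = 381 − 3456/34 ≈ 279.3529.
Pooling payoff: 0.68 × 381 + 0.32 × 93 = 288.84.
Difference: 279.3529 − 288.84 = -9.4871, i.e. -9.49 to two decimal places.
The strong-case type would prefer the pooling outcome.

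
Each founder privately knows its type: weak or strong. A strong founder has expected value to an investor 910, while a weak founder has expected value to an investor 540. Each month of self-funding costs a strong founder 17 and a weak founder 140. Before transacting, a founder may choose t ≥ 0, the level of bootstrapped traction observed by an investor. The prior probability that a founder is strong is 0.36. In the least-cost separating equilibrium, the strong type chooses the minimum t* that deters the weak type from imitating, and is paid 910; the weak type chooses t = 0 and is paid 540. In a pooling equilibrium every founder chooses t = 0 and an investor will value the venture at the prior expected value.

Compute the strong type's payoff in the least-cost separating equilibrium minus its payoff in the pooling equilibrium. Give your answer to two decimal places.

191.87

Least-cost separating signal: t* solves 540 = 910 − 140·t*, so t* = (910 − 540)/140 ≈ 2.6429.
Strong type's separating payoff: 910 − 17 × t* = 910 − 17 × (910 − 540)/140 = 910 − 6290/140 ≈ 865.0714.
Pooling payoff: 0.36 × 910 + 0.64 × 540 = 673.2.
Difference: 865.0714 − 673.2 = 191.8714, i.e. 191.87 to two decimal places.
The strong type prefers to separate.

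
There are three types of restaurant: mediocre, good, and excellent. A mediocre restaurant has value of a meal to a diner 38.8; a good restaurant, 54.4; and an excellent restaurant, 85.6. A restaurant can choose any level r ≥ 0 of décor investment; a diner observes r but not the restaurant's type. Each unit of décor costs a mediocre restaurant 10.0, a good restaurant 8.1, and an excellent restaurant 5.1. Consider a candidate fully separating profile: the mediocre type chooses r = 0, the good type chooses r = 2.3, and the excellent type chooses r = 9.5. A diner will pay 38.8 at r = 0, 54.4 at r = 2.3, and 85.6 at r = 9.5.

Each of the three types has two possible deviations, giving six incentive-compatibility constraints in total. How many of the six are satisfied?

Good (own payoff 54.4 − 8.1×2.3 = 35.77): to r=0 gives 38.8 → profitable ✗; to r=9.5 gives 85.6 − 8.1×9.5 = 8.65 → no gain ✓.
Excellent (own payoff 85.6 − 5.1×9.5 = 37.15): to r=0 gives 38.8 → profitable ✗; to r=2.3 gives 54.4 − 5.1×2.3 = 42.67 → profitable ✗.
Mediocre (own payoff 38.8): to r=2.3 gives 54.4 − 10.0×2.3 = 31.4 → no gain ✓; to r=9.5 gives 85.6 − 10.0×9.5 = -9.4 → no gain ✓.
3 of the 6 constraints hold; not an equilibrium.

3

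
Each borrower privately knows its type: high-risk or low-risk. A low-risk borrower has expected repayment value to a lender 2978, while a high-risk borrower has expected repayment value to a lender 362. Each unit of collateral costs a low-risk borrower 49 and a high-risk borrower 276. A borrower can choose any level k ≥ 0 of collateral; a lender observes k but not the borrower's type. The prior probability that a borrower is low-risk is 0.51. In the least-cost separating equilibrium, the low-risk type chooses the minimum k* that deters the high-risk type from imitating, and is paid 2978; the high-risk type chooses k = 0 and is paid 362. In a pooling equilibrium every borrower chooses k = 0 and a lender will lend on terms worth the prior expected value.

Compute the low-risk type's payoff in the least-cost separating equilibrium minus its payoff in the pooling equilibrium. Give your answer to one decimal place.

817.4

Least-cost separating signal: k* solves 362 = 2978 − 276·k*, so k* = (2978 − 362)/276 ≈ 9.4783.
Low-risk type's separating payoff: 2978 − 49 × k* = 2978 − 49 × (2978 − 362)/276 = 2978 − 128184/276 ≈ 2513.565.
Pooling payoff: 0.51 × 2978 + 0.49 × 362 = 1696.16.
Difference: 2513.565 − 1696.16 = 817.405, i.e. 817.4 to one decimal place.
The low-risk type prefers to separate.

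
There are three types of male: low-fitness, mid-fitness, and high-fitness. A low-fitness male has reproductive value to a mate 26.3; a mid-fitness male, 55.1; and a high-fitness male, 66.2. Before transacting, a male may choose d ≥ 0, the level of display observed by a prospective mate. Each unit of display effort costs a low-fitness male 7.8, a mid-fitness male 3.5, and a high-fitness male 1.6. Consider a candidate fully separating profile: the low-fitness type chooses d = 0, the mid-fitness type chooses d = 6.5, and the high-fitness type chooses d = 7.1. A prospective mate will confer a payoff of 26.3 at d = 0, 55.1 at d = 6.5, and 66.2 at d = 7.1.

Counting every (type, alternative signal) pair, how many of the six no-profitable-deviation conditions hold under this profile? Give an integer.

Mid-fitness (own payoff 55.1 − 3.5×6.5 = 32.35): to d=0 gives 26.3 → no gain ✓; to d=7.1 gives 66.2 − 3.5×7.1 = 41.35 → profitable ✗.
High-fitness (own payoff 66.2 − 1.6×7.1 = 54.84): to d=0 gives 26.3 → no gain ✓; to d=6.5 gives 55.1 − 1.6×6.5 = 44.7 → no gain ✓.
Low-fitness (own payoff 26.3): to d=6.5 gives 55.1 − 7.8×6.5 = 4.4 → no gain ✓; to d=7.1 gives 66.2 − 7.8×7.1 = 10.82 → no gain ✓.
5 of the 6 constraints hold; not an equilibrium.

5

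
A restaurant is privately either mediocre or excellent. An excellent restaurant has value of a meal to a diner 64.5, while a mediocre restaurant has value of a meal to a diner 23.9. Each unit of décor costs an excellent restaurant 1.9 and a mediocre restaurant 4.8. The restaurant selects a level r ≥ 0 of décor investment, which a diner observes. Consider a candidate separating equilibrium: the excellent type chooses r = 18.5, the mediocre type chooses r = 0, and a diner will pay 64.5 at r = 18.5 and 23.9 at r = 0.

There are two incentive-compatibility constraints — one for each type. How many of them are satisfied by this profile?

Mediocre type: stay at 0 → 23.9; mimic → 64.5 − 4.8 × 18.5 = -24.3. IC holds (23.9 ≥ -24.3).
Excellent type: signal → 64.5 − 1.9 × 18.5 = 29.35; deviate to 0 → 23.9. IC holds (29.35 ≥ 23.9).
2 of 2 constraints hold, so this is a separating equilibrium.

2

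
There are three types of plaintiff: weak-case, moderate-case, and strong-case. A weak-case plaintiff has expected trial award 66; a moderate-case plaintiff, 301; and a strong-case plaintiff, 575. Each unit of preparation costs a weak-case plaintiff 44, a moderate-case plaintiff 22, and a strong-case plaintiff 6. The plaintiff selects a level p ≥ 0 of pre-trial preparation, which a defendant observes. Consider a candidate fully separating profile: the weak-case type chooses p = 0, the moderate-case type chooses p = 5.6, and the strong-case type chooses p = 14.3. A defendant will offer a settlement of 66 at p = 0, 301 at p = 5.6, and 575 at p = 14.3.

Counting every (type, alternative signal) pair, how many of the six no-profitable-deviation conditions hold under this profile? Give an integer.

5

Weak-case (own payoff 66): to p=5.6 gives 301 − 44×5.6 = 54.6 → no gain ✓; to p=14.3 gives 575 − 44×14.3 = -54.2 → no gain ✓.
Strong-case (own payoff 575 − 6×14.3 = 489.2): to p=0 gives 66 → no gain ✓; to p=5.6 gives 301 − 6×5.6 = 267.4 → no gain ✓.
Moderate-case (own payoff 301 − 22×5.6 = 177.8): to p=0 gives 66 → no gain ✓; to p=14.3 gives 575 − 22×14.3 = 260.4 → profitable ✗.
5 of the 6 constraints hold; not an equilibrium.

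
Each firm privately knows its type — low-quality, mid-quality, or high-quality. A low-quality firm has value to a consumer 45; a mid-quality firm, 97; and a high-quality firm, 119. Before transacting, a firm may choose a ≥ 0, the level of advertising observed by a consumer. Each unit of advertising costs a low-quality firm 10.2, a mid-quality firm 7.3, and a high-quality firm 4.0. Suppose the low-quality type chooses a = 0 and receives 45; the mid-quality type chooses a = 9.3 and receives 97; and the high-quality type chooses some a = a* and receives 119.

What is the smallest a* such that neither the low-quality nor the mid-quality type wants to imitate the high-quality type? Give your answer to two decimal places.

12.31

Mid-quality type (on-path payoff 97 − 7.3×9.3 = 29.11) won't mimic when 29.11 ≥ 119 − 7.3·a*, i.e. a* ≥ 12.31.
Low-quality type (on-path payoff 45) won't mimic when 45 ≥ 119 − 10.2·a*, i.e. a* ≥ 7.25.
Both must hold, so a* = max(7.25, 12.31) = 12.31. The mid-quality type's constraint binds.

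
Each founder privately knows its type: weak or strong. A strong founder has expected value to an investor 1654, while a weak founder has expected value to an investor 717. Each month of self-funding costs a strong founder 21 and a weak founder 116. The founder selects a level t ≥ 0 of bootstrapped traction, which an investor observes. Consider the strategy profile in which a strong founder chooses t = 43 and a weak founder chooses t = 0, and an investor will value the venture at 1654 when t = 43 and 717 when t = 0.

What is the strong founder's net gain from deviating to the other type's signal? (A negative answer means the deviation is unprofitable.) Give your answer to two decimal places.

-34.00

Playing t = 43 the strong founder receives 1654 − 21 × 43 = 751.
Deviating to t = 0 yields 717 instead.
Gain from deviating: 717 − 751 = -34.00.
The gain is negative, so the strong type's incentive-compatibility constraint is satisfied.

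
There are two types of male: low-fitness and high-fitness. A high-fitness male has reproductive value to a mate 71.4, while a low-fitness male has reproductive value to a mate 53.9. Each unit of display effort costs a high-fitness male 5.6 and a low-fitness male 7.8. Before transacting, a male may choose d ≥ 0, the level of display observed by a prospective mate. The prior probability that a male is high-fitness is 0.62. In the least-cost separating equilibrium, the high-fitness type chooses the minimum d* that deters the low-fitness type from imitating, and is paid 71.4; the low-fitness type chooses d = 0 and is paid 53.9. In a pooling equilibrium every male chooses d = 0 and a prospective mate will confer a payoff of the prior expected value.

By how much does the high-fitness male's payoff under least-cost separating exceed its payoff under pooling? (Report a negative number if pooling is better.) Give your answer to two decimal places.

-5.91

Least-cost separating signal: d* solves 53.9 = 71.4 − 7.8·d*, so d* = (71.4 − 53.9)/7.8 ≈ 2.2436.
High-fitness type's separating payoff: 71.4 − 5.6 × d* = 71.4 − 5.6 × (71.4 − 53.9)/7.8 = 71.4 − 98/7.8 ≈ 58.8359.
Pooling payoff: 0.62 × 71.4 + 0.38 × 53.9 = 64.75.
Difference: 58.8359 − 64.75 = -5.9141, i.e. -5.91 to two decimal places.
The high-fitness type would prefer the pooling outcome.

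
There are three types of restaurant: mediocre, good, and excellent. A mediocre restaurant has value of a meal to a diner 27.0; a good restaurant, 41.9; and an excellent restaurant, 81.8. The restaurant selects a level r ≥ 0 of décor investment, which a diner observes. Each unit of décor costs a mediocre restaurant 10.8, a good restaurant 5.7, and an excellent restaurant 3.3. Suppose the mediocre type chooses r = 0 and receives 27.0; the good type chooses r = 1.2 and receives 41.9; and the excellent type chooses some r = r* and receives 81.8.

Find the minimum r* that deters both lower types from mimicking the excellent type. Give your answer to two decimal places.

8.20

Good type (on-path payoff 41.9 − 5.7×1.2 = 35.06) won't mimic when 35.06 ≥ 81.8 − 5.7·r*, i.e. r* ≥ 8.20.
Mediocre type (on-path payoff 27.0) won't mimic when 27.0 ≥ 81.8 − 10.8·r*, i.e. r* ≥ 5.07.
Both must hold, so r* = max(5.07, 8.20) = 8.20. The good type's constraint binds.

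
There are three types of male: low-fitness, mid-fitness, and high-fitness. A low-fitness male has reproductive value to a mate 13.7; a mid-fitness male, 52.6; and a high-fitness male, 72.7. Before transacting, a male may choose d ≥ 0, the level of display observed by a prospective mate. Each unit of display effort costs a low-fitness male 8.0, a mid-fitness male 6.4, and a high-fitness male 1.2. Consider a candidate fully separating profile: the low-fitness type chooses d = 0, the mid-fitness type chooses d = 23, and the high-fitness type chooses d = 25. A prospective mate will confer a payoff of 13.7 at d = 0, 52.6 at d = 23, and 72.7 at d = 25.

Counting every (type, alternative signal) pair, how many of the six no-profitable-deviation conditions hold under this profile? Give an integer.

High-fitness (own payoff 72.7 − 1.2×25 = 42.7): to d=0 gives 13.7 → no gain ✓; to d=23 gives 52.6 − 1.2×23 = 25 → no gain ✓.
Mid-fitness (own payoff 52.6 − 6.4×23 = -94.6): to d=0 gives 13.7 → profitable ✗; to d=25 gives 72.7 − 6.4×25 = -87.3 → profitable ✗.
Low-fitness (own payoff 13.7): to d=23 gives 52.6 − 8.0×23 = -131.4 → no gain ✓; to d=25 gives 72.7 − 8.0×25 = -127.3 → no gain ✓.
4 of the 6 constraints hold; not an equilibrium.

4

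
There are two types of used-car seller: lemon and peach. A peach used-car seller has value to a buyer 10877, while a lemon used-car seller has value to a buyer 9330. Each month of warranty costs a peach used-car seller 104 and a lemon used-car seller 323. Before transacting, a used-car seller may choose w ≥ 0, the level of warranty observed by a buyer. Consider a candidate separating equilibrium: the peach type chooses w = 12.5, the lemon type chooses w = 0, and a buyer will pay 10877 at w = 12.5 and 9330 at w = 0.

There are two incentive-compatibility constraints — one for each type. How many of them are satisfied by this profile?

2

Lemon type: stay at 0 → 9330; mimic → 10877 − 323 × 12.5 = 6839.5. IC holds (9330 ≥ 6839.5).
Peach type: signal → 10877 − 104 × 12.5 = 9577; deviate to 0 → 9330. IC holds (9577 ≥ 9330).
2 of 2 constraints hold, so this is a separating equilibrium.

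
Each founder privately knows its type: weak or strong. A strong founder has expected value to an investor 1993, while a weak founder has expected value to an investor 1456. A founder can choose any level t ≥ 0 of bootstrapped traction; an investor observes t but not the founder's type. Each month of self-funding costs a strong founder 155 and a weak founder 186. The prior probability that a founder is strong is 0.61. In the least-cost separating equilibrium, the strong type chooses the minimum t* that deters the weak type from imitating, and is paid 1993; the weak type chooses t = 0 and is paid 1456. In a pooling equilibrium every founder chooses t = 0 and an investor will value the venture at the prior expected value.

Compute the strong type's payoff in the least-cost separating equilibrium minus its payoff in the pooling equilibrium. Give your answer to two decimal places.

-238.07

Least-cost separating signal: t* solves 1456 = 1993 − 186·t*, so t* = (1993 − 1456)/186 ≈ 2.8871.
Strong type's separating payoff: 1993 − 155 × t* = 1993 − 155 × (1993 − 1456)/186 = 1993 − 83235/186 = 1545.5.
Pooling payoff: 0.61 × 1993 + 0.39 × 1456 = 1783.57.
Difference: 1545.5 − 1783.57 = -238.07.
The strong type would prefer the pooling outcome.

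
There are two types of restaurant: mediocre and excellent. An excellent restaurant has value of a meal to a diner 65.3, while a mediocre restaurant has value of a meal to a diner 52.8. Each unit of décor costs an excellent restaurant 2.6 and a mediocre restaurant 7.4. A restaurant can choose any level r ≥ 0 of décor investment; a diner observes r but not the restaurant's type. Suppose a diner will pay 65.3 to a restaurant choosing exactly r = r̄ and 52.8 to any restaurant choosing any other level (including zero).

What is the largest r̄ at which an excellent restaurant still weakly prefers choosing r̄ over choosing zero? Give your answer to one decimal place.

4.8

Choosing r̄ yields the excellent type 65.3 − 2.6·r̄; choosing zero yields 52.8.
The excellent type is indifferent at 65.3 − 2.6·r̄ = 52.8, i.e. r̄ = (65.3 − 52.8) / 2.6 ≈ 4.8.
For any r̄ above 4.8 the excellent type would rather pool at zero, so separation collapses.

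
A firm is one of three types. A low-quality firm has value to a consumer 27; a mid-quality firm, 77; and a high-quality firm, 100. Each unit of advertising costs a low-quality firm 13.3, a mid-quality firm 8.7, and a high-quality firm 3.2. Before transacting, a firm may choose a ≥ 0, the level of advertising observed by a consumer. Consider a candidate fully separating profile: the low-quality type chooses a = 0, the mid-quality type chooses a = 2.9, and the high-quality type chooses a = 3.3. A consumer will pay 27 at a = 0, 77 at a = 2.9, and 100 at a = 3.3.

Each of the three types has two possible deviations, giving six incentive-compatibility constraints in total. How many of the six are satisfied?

3

High-quality (own payoff 100 − 3.2×3.3 = 89.44): to a=0 gives 27 → no gain ✓; to a=2.9 gives 77 − 3.2×2.9 = 67.72 → no gain ✓.
Mid-quality (own payoff 77 − 8.7×2.9 = 51.77): to a=0 gives 27 → no gain ✓; to a=3.3 gives 100 − 8.7×3.3 = 71.29 → profitable ✗.
Low-quality (own payoff 27): to a=2.9 gives 77 − 13.3×2.9 = 38.43 → profitable ✗; to a=3.3 gives 100 − 13.3×3.3 = 56.11 → profitable ✗.
3 of the 6 constraints hold; not an equilibrium.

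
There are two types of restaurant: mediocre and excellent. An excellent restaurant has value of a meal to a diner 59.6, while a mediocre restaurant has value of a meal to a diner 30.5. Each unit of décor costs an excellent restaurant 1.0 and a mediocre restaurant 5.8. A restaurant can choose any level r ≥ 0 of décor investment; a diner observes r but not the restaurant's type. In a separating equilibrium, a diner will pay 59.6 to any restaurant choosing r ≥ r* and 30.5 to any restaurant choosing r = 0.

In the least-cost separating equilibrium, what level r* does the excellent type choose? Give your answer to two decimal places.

5.02

A mediocre restaurant choosing r = 0 receives 30.5.
Imitating at r* instead would pay 59.6 at cost 5.8·r*, netting 59.6 − 5.8·r*.
Indifference: 30.5 = 59.6 − 5.8·r*, so r* = (59.6 − 30.5) / 5.8 ≈ 5.02.
This is the mediocre type's binding incentive-compatibility constraint; any r ≥ 5.02 sustains separation on that side.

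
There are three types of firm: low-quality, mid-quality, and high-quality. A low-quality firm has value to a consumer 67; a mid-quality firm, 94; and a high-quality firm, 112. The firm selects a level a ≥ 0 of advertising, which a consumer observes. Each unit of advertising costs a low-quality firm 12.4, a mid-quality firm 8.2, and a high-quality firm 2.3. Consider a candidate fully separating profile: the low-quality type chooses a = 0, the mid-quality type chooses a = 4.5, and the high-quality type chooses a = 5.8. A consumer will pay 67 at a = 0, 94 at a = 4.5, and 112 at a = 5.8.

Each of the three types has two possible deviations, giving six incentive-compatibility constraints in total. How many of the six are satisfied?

4

High-quality (own payoff 112 − 2.3×5.8 = 98.66): to a=0 gives 67 → no gain ✓; to a=4.5 gives 94 − 2.3×4.5 = 83.65 → no gain ✓.
Low-quality (own payoff 67): to a=4.5 gives 94 − 12.4×4.5 = 38.2 → no gain ✓; to a=5.8 gives 112 − 12.4×5.8 = 40.08 → no gain ✓.
Mid-quality (own payoff 94 − 8.2×4.5 = 57.1): to a=0 gives 67 → profitable ✗; to a=5.8 gives 112 − 8.2×5.8 = 64.44 → profitable ✗.
4 of the 6 constraints hold; not an equilibrium.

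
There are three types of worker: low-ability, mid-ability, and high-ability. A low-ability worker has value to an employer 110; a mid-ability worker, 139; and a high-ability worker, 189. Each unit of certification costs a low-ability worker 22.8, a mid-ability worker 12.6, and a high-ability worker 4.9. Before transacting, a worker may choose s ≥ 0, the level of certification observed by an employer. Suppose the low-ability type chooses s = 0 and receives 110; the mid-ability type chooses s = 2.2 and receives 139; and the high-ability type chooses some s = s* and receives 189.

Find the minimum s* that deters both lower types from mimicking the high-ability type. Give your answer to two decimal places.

6.17

Low-ability type (on-path payoff 110) won't mimic when 110 ≥ 189 − 22.8·s*, i.e. s* ≥ 3.46.
Mid-ability type (on-path payoff 139 − 12.6×2.2 = 111.28) won't mimic when 111.28 ≥ 189 − 12.6·s*, i.e. s* ≥ 6.17.
Both must hold, so s* = max(3.46, 6.17) = 6.17. The mid-ability type's constraint binds.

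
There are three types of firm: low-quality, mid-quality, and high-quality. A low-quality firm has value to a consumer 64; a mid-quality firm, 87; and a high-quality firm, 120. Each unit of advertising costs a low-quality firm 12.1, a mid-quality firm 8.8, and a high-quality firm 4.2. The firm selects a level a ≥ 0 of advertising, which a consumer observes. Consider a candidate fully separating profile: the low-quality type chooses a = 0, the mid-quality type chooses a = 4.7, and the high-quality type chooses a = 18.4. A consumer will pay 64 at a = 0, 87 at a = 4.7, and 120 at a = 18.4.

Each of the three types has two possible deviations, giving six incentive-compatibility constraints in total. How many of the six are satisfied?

3

Mid-quality (own payoff 87 − 8.8×4.7 = 45.64): to a=0 gives 64 → profitable ✗; to a=18.4 gives 120 − 8.8×18.4 = -41.92 → no gain ✓.
High-quality (own payoff 120 − 4.2×18.4 = 42.72): to a=0 gives 64 → profitable ✗; to a=4.7 gives 87 − 4.2×4.7 = 67.26 → profitable ✗.
Low-quality (own payoff 64): to a=4.7 gives 87 − 12.1×4.7 = 30.13 → no gain ✓; to a=18.4 gives 120 − 12.1×18.4 = -102.64 → no gain ✓.
3 of the 6 constraints hold; not an equilibrium.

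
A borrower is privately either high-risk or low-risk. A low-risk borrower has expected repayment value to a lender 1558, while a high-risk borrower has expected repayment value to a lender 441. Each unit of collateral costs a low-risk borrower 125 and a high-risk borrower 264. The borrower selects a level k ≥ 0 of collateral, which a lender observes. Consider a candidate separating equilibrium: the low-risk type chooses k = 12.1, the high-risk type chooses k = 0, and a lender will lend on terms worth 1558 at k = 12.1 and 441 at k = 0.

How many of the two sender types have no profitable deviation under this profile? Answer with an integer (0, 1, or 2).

High-risk type: stay at 0 → 441; mimic → 1558 − 264 × 12.1 = -1636.4. IC holds (441 ≥ -1636.4).
Low-risk type: signal → 1558 − 125 × 12.1 = 45.5; deviate to 0 → 441. IC fails (45.5 < 441).
1 of 2 constraints hold, so this profile is not an equilibrium.

1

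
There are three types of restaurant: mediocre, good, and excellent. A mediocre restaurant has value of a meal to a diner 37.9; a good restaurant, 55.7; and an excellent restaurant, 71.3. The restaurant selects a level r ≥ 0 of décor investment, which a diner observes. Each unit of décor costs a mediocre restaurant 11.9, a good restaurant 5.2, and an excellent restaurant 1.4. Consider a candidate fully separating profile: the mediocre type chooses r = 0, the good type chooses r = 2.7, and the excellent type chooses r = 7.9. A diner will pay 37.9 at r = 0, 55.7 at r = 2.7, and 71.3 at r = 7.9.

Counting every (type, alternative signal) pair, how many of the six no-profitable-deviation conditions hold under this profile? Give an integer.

6

Good (own payoff 55.7 − 5.2×2.7 = 41.66): to r=0 gives 37.9 → no gain ✓; to r=7.9 gives 71.3 − 5.2×7.9 = 30.22 → no gain ✓.
Excellent (own payoff 71.3 − 1.4×7.9 = 60.24): to r=0 gives 37.9 → no gain ✓; to r=2.7 gives 55.7 − 1.4×2.7 = 51.92 → no gain ✓.
Mediocre (own payoff 37.9): to r=2.7 gives 55.7 − 11.9×2.7 = 23.57 → no gain ✓; to r=7.9 gives 71.3 − 11.9×7.9 = -22.71 → no gain ✓.
6 of the 6 constraints hold; this profile is a separating equilibrium.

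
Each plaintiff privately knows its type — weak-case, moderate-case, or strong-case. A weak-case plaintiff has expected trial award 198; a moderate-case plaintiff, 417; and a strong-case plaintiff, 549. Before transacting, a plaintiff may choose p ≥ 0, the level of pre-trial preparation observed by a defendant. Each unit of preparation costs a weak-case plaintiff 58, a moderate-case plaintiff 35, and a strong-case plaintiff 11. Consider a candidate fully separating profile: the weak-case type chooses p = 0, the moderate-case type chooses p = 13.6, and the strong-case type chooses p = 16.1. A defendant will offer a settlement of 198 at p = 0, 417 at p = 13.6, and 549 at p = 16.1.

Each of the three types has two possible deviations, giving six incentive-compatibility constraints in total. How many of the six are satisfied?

Strong-case (own payoff 549 − 11×16.1 = 371.9): to p=0 gives 198 → no gain ✓; to p=13.6 gives 417 − 11×13.6 = 267.4 → no gain ✓.
Weak-case (own payoff 198): to p=13.6 gives 417 − 58×13.6 = -371.8 → no gain ✓; to p=16.1 gives 549 − 58×16.1 = -384.8 → no gain ✓.
Moderate-case (own payoff 417 − 35×13.6 = -59): to p=0 gives 198 → profitable ✗; to p=16.1 gives 549 − 35×16.1 = -14.5 → profitable ✗.
4 of the 6 constraints hold; not an equilibrium.

4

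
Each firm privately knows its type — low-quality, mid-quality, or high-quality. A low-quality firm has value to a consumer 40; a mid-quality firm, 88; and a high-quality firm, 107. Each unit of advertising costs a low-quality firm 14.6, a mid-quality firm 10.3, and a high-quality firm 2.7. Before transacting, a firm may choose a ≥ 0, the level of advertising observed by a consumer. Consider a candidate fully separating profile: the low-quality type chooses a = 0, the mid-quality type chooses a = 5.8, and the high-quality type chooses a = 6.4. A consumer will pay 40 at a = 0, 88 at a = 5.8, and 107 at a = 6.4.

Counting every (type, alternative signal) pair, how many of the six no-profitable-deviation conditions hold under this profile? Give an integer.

Low-quality (own payoff 40): to a=5.8 gives 88 − 14.6×5.8 = 3.32 → no gain ✓; to a=6.4 gives 107 − 14.6×6.4 = 13.56 → no gain ✓.
High-quality (own payoff 107 − 2.7×6.4 = 89.72): to a=0 gives 40 → no gain ✓; to a=5.8 gives 88 − 2.7×5.8 = 72.34 → no gain ✓.
Mid-quality (own payoff 88 − 10.3×5.8 = 28.26): to a=0 gives 40 → profitable ✗; to a=6.4 gives 107 − 10.3×6.4 = 41.08 → profitable ✗.
4 of the 6 constraints hold; not an equilibrium.

4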